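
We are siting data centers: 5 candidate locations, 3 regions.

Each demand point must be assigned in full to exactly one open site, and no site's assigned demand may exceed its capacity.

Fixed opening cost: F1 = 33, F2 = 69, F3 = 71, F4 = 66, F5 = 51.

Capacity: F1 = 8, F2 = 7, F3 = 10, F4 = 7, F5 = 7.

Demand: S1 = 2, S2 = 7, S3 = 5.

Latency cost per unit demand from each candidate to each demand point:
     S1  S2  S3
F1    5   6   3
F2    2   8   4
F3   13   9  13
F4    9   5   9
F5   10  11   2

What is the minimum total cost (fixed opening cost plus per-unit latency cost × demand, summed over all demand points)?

156

Open {F1, F5}; cheapest assignment that respects the capacities:
  F1 (cap 8, load 7): S2 — cost 7×6 = 42
  F5 (cap 7, load 7): S1, S3 — cost 2×10 + 5×2 = 30
  Shipping 72, fixed 84 → total 156.
  Any other capacity-feasible assignment to {F1, F5} ships for at least 72.
Compare {F1, F4}: its best feasible assignment gives total 159.
Compare {F1, F2}: its best feasible assignment gives total 168.
Every other set of open sites that can feasibly serve all demand totals ≥ 159 even under its best assignment. Minimum: 156.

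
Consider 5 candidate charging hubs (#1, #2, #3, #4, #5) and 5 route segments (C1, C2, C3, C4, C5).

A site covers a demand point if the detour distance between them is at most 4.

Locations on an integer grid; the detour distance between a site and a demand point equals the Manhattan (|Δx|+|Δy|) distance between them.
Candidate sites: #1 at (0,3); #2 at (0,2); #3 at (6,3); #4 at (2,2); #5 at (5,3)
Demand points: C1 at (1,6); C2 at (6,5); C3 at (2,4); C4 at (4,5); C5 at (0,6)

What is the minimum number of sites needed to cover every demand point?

2

Coverage sets (demand points within 4 of each site):
  #1: {C1, C3, C5}
  #2: {C3, C5}
  #3: {C2, C4}
  #4: {C3}
  #5: {C2, C3, C4}
No single site covers all 5 demand points.
But {#1, #3} covers everything, so the minimum is 2.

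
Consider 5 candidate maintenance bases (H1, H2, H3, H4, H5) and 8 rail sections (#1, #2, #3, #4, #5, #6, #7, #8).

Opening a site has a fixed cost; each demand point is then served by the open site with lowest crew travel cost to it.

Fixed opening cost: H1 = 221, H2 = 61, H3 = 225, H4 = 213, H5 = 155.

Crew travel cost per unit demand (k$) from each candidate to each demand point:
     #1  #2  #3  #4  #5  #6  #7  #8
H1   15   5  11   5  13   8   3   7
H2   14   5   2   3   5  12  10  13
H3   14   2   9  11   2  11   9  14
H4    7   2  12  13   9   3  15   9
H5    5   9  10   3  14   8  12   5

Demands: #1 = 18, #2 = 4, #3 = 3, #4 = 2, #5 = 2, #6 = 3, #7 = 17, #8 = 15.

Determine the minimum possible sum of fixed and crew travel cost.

Open {H2, H5}: assign each demand point to its cheapest open site.
  #1→H5 18×5=90, #2→H2 4×5=20, #3→H2 3×2=6, #4→H2 2×3=6, #5→H2 2×5=10, #6→H5 3×8=24, #7→H2 17×10=170, #8→H5 15×5=75
  crew travel cost 401, fixed 216 → total 617.
Compare {H5}: crew travel cost 493 + fixed 155 = 648.
Compare {H1, H5}: crew travel cost 322 + fixed 376 = 698.
Compare {H1, H2, H5}: crew travel cost 282 + fixed 437 = 719.
All other subsets cost ≥ 648. Minimum total cost: 617.

617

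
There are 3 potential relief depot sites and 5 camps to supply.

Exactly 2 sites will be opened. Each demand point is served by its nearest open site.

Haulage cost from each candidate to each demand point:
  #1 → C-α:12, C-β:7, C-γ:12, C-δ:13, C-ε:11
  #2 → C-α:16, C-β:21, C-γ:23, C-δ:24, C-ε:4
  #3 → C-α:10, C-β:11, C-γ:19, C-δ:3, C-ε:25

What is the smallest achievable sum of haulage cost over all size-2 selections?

Open {#1, #3}.
  C-α→#3 10, C-β→#1 7, C-γ→#1 12, C-δ→#3 3, C-ε→#1 11  ⇒ total 43.
Compare {#2, #3}: total 47.
Compare {#1, #2}: total 48.

43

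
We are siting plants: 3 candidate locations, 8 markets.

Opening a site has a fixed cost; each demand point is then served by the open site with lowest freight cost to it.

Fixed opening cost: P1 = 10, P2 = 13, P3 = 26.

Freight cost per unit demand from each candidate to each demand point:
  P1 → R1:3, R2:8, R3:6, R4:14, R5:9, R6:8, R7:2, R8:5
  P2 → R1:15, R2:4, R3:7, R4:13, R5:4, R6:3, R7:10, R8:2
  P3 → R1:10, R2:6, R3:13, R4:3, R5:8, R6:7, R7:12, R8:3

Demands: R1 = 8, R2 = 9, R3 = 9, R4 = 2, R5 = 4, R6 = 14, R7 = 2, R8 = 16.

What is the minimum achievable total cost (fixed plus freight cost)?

257

Open {P1, P2}: assign each demand point to its cheapest open site.
  R1→P1 8×3=24, R2→P2 9×4=36, R3→P1 9×6=54, R4→P2 2×13=26, R5→P2 4×4=16, R6→P2 14×3=42, R7→P1 2×2=4, R8→P2 16×2=32
  freight cost 234, fixed 23 → total 257.
Compare {P1, P2, P3}: freight cost 214 + fixed 49 = 263.
Compare {P2, P3}: freight cost 295 + fixed 39 = 334.
Compare {P1, P3}: freight cost 320 + fixed 36 = 356.
All other subsets cost ≥ 263. Minimum total cost: 257.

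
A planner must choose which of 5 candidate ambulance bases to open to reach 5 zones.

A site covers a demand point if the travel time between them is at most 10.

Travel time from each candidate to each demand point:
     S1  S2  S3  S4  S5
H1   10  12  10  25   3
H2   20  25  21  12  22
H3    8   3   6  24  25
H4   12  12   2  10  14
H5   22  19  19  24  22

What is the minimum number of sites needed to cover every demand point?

3

Coverage sets (demand points within 10 of each site):
  H1: {S1, S3, S5}
  H2: {}
  H3: {S1, S2, S3}
  H4: {S3, S4}
  H5: {}
No 2 sites suffice: every size-2 union leaves at least one demand point uncovered.
But {H1, H3, H4} covers everything, so the minimum is 3.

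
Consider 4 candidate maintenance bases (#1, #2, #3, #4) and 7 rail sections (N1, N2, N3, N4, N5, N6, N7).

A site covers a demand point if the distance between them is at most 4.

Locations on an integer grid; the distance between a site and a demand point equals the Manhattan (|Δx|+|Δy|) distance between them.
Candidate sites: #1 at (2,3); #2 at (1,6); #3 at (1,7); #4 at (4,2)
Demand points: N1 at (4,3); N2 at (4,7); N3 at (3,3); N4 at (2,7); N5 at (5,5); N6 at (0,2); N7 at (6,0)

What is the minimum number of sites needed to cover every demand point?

2

Coverage sets (demand points within 4 of each site):
  #1: {N1, N3, N4, N6}
  #2: {N2, N4}
  #3: {N2, N4}
  #4: {N1, N3, N5, N6, N7}
No single site covers all 7 demand points.
But {#2, #4} covers everything, so the minimum is 2.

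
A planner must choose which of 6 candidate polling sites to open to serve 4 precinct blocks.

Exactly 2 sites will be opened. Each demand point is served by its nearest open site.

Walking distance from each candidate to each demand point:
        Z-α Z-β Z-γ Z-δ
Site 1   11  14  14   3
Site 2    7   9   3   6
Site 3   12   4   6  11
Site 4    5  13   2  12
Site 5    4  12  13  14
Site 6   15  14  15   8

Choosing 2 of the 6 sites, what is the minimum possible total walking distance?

Open {Site 2, Site 3}.
  Z-α→Site 2 7, Z-β→Site 3 4, Z-γ→Site 2 3, Z-δ→Site 2 6  ⇒ total 20.
Compare {Site 1, Site 2}: total 22.
Compare {Site 2, Site 4}: total 22.
No size-2 selection does better; minimum is 20.

20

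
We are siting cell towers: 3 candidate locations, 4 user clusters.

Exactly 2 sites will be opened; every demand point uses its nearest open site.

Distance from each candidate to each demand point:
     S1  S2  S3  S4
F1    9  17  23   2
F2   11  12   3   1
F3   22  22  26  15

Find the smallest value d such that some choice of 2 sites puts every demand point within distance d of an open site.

12

Open {F1, F2}.
  Farthest demand point is S2 at distance 12 (to F2); all others are ≤ 12.
With {F2, F3} the worst case is 12.
With {F1, F3} the worst case is 23.
No size-2 selection achieves below 12.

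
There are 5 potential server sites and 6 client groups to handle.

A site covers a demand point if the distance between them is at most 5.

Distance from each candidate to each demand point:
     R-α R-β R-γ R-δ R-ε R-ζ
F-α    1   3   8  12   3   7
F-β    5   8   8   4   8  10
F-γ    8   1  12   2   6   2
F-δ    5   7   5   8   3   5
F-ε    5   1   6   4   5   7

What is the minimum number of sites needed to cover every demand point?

2

Coverage sets (demand points within 5 of each site):
  F-α: {R-α, R-β, R-ε}
  F-β: {R-α, R-δ}
  F-γ: {R-β, R-δ, R-ζ}
  F-δ: {R-α, R-γ, R-ε, R-ζ}
  F-ε: {R-α, R-β, R-δ, R-ε}
No single site covers all 6 demand points.
But {F-γ, F-δ} covers everything, so the minimum is 2.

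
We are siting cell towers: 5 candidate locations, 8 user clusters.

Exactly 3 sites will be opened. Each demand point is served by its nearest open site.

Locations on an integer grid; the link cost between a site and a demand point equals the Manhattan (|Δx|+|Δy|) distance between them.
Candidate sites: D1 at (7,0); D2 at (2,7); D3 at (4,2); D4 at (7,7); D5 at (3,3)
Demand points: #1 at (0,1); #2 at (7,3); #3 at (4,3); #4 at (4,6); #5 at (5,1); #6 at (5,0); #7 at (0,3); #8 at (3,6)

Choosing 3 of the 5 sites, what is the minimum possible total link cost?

22

Open {D1, D2, D5}.
  #1→D5 5, #2→D1 3, #3→D5 1, #4→D2 3, #5→D1 3, #6→D1 2, #7→D5 3, #8→D2 2  ⇒ total 22.
Compare {D1, D2, D3}: total 23.
Compare {D1, D3, D5}: total 23.
No size-3 selection does better; minimum is 22.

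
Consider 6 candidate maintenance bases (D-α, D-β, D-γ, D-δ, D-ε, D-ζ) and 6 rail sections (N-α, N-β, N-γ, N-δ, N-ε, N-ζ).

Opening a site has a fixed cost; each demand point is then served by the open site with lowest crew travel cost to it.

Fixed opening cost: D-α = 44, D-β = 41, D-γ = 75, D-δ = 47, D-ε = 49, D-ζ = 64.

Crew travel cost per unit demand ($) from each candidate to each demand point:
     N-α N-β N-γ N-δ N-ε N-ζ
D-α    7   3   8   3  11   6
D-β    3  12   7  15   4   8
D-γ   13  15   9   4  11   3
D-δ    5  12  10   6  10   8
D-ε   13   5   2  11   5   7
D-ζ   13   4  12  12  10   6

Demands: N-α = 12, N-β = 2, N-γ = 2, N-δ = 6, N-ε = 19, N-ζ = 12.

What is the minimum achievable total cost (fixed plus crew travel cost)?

307

Open {D-α, D-β}: assign each demand point to its cheapest open site.
  N-α→D-β 12×3=36, N-β→D-α 2×3=6, N-γ→D-β 2×7=14, N-δ→D-α 6×3=18, N-ε→D-β 19×4=76, N-ζ→D-α 12×6=72
  crew travel cost 222, fixed 85 → total 307.
Compare {D-β, D-γ}: crew travel cost 210 + fixed 116 = 326.
Compare {D-α, D-β, D-γ}: crew travel cost 186 + fixed 160 = 346.
Compare {D-α, D-β, D-ε}: crew travel cost 212 + fixed 134 = 346.
All other subsets cost ≥ 326. Minimum total cost: 307.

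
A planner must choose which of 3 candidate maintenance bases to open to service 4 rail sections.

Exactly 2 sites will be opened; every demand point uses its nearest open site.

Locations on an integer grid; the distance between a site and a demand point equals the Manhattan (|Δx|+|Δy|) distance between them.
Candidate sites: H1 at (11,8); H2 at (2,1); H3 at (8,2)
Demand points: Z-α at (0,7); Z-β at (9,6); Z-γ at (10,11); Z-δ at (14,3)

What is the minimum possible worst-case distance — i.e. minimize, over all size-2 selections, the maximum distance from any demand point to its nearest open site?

8

Open {H1, H2}.
  Farthest demand point is Z-α at distance 8 (to H2); all others are ≤ 8.
With {H2, H3} the worst case is 11.
With {H1, H3} the worst case is 12.
No size-2 selection achieves below 8.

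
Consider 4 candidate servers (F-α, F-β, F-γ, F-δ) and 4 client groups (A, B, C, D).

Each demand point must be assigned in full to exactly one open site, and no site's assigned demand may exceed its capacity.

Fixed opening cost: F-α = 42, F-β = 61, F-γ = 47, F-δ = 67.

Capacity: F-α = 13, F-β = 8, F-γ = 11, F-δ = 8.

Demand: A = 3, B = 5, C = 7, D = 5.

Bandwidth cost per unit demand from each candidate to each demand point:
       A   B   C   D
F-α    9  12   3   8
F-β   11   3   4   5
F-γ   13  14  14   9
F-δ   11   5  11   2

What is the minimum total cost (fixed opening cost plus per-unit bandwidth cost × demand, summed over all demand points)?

Open {F-α, F-β}; cheapest assignment that respects the capacities:
  F-α (cap 13, load 12): C, D — cost 7×3 + 5×8 = 61
  F-β (cap 8, load 8): A, B — cost 3×11 + 5×3 = 48
  Shipping 109, fixed 103 → total 212.
  Any other capacity-feasible assignment to {F-α, F-β} ships for at least 109.
Compare {F-α, F-δ}: its best feasible assignment gives total 228.
Compare {F-α, F-β, F-δ}: its best feasible assignment gives total 243.
Every other set of open sites that can feasibly serve all demand totals ≥ 228 even under its best assignment. Minimum: 212.

212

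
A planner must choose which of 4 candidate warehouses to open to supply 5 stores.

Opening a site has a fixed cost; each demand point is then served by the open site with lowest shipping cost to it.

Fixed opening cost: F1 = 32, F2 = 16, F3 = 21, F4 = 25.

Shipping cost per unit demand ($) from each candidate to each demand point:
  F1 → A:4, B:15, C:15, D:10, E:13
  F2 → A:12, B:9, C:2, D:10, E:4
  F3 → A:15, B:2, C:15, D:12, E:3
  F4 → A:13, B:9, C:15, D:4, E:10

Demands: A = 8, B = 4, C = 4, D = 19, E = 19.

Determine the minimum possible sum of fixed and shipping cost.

275

Open {F1, F2, F3, F4}: assign each demand point to its cheapest open site.
  A→F1 8×4=32, B→F3 4×2=8, C→F2 4×2=8, D→F4 19×4=76, E→F3 19×3=57
  shipping cost 181, fixed 94 → total 275.
Compare {F1, F2, F4}: shipping cost 228 + fixed 73 = 301.
Compare {F2, F3, F4}: shipping cost 245 + fixed 62 = 307.
Compare {F1, F3, F4}: shipping cost 233 + fixed 78 = 311.
All other subsets cost ≥ 301. Minimum total cost: 275.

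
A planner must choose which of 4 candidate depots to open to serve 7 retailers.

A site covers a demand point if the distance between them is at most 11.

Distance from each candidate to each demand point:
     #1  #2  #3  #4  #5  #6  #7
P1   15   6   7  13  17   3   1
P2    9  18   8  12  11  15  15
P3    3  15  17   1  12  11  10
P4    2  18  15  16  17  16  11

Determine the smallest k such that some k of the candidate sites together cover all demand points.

Coverage sets (demand points within 11 of each site):
  P1: {#2, #3, #6, #7}
  P2: {#1, #3, #5}
  P3: {#1, #4, #6, #7}
  P4: {#1, #7}
No 2 sites suffice: every size-2 union leaves at least one demand point uncovered.
But {P1, P2, P3} covers everything, so the minimum is 3.

3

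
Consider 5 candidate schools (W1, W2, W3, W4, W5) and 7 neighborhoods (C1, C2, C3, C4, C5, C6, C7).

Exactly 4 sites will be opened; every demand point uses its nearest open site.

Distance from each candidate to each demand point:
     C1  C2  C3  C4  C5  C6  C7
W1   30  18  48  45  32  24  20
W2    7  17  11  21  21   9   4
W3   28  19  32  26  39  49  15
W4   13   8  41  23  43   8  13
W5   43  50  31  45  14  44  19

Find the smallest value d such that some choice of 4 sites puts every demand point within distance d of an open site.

Open {W1, W2, W3, W4}.
  Farthest demand point is C4 at distance 21 (to W2); all others are ≤ 21.
With {W1, W2, W3, W5} the worst case is 21.
With {W1, W2, W4, W5} the worst case is 21.
No size-4 selection achieves below 21.

21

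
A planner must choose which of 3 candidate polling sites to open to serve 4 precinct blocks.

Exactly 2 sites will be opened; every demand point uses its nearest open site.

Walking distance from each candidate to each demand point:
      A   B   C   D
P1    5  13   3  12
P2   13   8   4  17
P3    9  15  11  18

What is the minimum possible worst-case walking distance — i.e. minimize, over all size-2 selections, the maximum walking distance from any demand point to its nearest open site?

12

Open {P1, P2}.
  Farthest demand point is D at walking distance 12 (to P1); all others are ≤ 12.
With {P1, P3} the worst case is 13.
With {P2, P3} the worst case is 17.
No size-2 selection achieves below 12.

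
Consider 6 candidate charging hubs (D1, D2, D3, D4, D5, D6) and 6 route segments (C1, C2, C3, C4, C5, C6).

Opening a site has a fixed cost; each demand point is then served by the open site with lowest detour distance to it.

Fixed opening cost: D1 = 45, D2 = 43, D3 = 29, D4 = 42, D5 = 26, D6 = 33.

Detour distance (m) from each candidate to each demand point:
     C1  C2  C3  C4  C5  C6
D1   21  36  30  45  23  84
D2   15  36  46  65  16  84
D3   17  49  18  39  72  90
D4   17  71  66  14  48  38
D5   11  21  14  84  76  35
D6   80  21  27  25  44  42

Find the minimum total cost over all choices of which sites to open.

Open {D5, D6}: assign each demand point to its cheapest open site.
  C1→D5 11, C2→D5 21, C3→D5 14, C4→D6 25, C5→D6 44, C6→D5 35
  detour distance 150, fixed 59 → total 209.
Compare {D4, D5}: detour distance 143 + fixed 68 = 211.
Compare {D1, D5}: detour distance 149 + fixed 71 = 220.
Compare {D2, D6}: detour distance 146 + fixed 76 = 222.
All other subsets cost ≥ 211. Minimum total cost: 209.

209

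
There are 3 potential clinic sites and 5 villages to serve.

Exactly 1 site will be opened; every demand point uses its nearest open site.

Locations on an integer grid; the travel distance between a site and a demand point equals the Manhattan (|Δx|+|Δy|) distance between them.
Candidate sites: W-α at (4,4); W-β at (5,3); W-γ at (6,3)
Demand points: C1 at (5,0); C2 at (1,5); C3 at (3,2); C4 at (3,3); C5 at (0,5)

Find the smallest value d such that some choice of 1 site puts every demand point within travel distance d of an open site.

5

Open {W-α}.
  Farthest demand point is C1 at travel distance 5 (to W-α); all others are ≤ 5.
With {W-β} the worst case is 7.
With {W-γ} the worst case is 8.
No size-1 selection achieves below 5.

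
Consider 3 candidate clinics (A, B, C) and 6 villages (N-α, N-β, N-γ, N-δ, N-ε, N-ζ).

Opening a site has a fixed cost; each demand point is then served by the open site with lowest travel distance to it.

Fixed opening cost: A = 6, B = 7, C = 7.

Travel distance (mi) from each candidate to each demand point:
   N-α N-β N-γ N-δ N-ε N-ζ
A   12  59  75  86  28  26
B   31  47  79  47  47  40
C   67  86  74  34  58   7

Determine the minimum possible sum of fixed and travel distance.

222

Open {A, B, C}: assign each demand point to its cheapest open site.
  N-α→A 12, N-β→B 47, N-γ→C 74, N-δ→C 34, N-ε→A 28, N-ζ→C 7
  travel distance 202, fixed 20 → total 222.
Compare {A, C}: travel distance 214 + fixed 13 = 227.
Compare {A, B}: travel distance 235 + fixed 13 = 248.
Compare {B, C}: travel distance 240 + fixed 14 = 254.
All other subsets cost ≥ 227. Minimum total cost: 222.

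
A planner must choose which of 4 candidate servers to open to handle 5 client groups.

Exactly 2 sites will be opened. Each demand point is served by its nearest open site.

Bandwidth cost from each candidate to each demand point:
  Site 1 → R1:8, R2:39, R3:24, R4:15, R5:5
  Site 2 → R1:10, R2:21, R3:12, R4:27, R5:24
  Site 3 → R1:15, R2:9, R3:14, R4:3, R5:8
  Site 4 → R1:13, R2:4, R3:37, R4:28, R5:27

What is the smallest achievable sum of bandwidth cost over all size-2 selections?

Open {Site 1, Site 3}.
  R1→Site 1 8, R2→Site 3 9, R3→Site 3 14, R4→Site 3 3, R5→Site 1 5  ⇒ total 39.
Compare {Site 2, Site 3}: total 42.
Compare {Site 3, Site 4}: total 42.
No size-2 selection does better; minimum is 39.

39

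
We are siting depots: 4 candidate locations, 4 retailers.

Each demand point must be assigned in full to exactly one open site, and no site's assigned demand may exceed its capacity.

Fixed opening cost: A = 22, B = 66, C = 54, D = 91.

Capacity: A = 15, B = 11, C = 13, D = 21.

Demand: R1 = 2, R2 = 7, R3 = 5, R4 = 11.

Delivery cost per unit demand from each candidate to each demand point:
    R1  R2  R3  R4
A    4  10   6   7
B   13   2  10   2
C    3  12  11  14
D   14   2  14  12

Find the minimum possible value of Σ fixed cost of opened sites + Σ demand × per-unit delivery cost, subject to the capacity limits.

218

Open {A, B}; cheapest assignment that respects the capacities:
  A (cap 15, load 14): R1, R2, R3 — cost 2×4 + 7×10 + 5×6 = 108
  B (cap 11, load 11): R4 — cost 11×2 = 22
  Shipping 130, fixed 88 → total 218.
  Any other capacity-feasible assignment to {A, B} ships for at least 130.
Compare {A, B, D}: its best feasible assignment gives total 253.
Compare {A, B, C}: its best feasible assignment gives total 270.
Every other set of open sites that can feasibly serve all demand totals ≥ 253 even under its best assignment. Minimum: 218.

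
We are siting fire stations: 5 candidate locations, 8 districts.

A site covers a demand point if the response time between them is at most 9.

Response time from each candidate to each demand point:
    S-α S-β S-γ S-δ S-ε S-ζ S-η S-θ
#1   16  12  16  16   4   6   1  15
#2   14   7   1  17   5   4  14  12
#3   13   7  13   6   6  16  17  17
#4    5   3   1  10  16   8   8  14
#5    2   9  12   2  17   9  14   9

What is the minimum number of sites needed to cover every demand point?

Coverage sets (demand points within 9 of each site):
  #1: {S-ε, S-ζ, S-η}
  #2: {S-β, S-γ, S-ε, S-ζ}
  #3: {S-β, S-δ, S-ε}
  #4: {S-α, S-β, S-γ, S-ζ, S-η}
  #5: {S-α, S-β, S-δ, S-ζ, S-θ}
No 2 sites suffice: every size-2 union leaves at least one demand point uncovered.
But {#1, #2, #5} covers everything, so the minimum is 3.

3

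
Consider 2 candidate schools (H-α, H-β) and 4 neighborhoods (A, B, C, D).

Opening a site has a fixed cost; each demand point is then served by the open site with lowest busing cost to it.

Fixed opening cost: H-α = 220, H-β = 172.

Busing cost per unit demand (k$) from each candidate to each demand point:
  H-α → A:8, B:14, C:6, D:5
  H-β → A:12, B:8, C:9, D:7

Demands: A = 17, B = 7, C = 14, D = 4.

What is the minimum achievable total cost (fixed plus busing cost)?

Open {H-α}: assign each demand point to its cheapest open site.
  A→H-α 17×8=136, B→H-α 7×14=98, C→H-α 14×6=84, D→H-α 4×5=20
  busing cost 338, fixed 220 → total 558.
Compare {H-β}: busing cost 414 + fixed 172 = 586.
Compare {H-α, H-β}: busing cost 296 + fixed 392 = 688.

558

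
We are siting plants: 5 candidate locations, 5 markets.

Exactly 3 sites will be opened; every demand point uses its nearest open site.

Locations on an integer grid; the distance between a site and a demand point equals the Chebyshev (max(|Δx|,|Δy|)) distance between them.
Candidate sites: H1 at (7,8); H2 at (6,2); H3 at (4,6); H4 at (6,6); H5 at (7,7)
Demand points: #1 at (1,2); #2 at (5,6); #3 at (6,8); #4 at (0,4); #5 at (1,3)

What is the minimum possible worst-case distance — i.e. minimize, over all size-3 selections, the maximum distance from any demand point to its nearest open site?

4

Open {H1, H2, H3}.
  Farthest demand point is #1 at distance 4 (to H3); all others are ≤ 4.
With {H1, H3, H4} the worst case is 4.
With {H1, H3, H5} the worst case is 4.
No size-3 selection achieves below 4.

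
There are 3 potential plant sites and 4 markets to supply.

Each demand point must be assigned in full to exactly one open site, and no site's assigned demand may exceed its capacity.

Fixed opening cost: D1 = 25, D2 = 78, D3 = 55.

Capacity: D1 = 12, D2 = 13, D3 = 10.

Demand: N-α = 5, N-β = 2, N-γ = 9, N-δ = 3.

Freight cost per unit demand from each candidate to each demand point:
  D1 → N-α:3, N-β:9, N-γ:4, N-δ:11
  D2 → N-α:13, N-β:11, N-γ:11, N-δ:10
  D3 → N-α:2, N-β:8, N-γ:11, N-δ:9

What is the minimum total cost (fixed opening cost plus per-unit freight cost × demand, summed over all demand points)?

Open {D1, D3}; cheapest assignment that respects the capacities:
  D1 (cap 12, load 9): N-γ — cost 9×4 = 36
  D3 (cap 10, load 10): N-α, N-β, N-δ — cost 5×2 + 2×8 + 3×9 = 53
  Shipping 89, fixed 80 → total 169.
  Any other capacity-feasible assignment to {D1, D3} ships for at least 89.
Compare {D1, D2, D3}: its best feasible assignment gives total 247.
Compare {D1, D2}: its best feasible assignment gives total 252.
Every other set of open sites that can feasibly serve all demand totals ≥ 247 even under its best assignment. Minimum: 169.

169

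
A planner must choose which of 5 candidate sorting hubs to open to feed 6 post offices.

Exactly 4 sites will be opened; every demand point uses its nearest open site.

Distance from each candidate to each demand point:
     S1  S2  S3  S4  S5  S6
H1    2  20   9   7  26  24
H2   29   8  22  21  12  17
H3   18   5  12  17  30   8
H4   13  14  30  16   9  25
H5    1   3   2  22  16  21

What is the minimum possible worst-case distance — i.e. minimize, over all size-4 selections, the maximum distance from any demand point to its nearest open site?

9

Open {H1, H2, H3, H4}.
  Farthest demand point is S3 at distance 9 (to H1); all others are ≤ 9.
With {H1, H3, H4, H5} the worst case is 9.
With {H1, H2, H3, H5} the worst case is 12.
No size-4 selection achieves below 9.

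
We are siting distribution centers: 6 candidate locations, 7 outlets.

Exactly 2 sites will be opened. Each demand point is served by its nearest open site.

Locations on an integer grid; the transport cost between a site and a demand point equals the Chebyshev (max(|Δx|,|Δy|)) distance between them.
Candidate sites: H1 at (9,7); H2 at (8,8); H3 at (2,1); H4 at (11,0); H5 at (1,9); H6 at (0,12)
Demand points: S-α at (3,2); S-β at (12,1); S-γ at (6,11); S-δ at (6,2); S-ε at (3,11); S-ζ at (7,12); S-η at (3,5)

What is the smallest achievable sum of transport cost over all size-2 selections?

28

Open {H2, H3}.
  S-α→H3 1, S-β→H2 7, S-γ→H2 3, S-δ→H3 4, S-ε→H2 5, S-ζ→H2 4, S-η→H3 4  ⇒ total 28.
Compare {H2, H4}: total 29.
Compare {H1, H3}: total 30.
No size-2 selection does better; minimum is 28.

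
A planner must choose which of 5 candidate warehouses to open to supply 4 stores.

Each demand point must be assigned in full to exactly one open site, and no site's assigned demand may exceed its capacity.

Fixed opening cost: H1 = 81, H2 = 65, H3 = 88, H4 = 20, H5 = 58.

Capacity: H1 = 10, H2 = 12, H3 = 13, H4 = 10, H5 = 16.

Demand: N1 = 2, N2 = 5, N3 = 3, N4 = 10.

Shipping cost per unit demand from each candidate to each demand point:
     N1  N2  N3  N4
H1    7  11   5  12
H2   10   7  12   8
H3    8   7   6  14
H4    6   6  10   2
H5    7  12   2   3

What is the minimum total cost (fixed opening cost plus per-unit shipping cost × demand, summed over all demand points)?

156

Open {H4, H5}; cheapest assignment that respects the capacities:
  H4 (cap 10, load 7): N1, N2 — cost 2×6 + 5×6 = 42
  H5 (cap 16, load 13): N3, N4 — cost 3×2 + 10×3 = 36
  Shipping 78, fixed 78 → total 156.
  Any other capacity-feasible assignment to {H4, H5} ships for at least 78.
Compare {H2, H4}: its best feasible assignment gives total 196.
Compare {H3, H4}: its best feasible assignment gives total 197.
Every other set of open sites that can feasibly serve all demand totals ≥ 196 even under its best assignment. Minimum: 156.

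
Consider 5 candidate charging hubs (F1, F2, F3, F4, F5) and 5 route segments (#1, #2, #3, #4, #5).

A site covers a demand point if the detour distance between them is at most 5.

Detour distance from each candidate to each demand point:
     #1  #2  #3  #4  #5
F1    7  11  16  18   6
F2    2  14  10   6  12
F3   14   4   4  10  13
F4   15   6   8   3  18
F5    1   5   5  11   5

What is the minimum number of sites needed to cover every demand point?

2

Coverage sets (demand points within 5 of each site):
  F1: {}
  F2: {#1}
  F3: {#2, #3}
  F4: {#4}
  F5: {#1, #2, #3, #5}
No single site covers all 5 demand points.
But {F4, F5} covers everything, so the minimum is 2.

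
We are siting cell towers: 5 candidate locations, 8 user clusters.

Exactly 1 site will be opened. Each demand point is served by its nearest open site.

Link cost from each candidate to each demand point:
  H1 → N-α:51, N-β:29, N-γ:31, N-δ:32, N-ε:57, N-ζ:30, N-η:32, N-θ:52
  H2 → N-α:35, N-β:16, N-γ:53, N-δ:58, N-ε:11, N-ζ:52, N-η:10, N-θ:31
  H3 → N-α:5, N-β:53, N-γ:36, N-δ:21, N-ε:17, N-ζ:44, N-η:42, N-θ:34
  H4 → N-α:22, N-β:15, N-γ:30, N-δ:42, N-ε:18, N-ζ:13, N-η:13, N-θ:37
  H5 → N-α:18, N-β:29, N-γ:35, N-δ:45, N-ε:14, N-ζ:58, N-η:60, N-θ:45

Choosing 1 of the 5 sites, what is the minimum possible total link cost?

190

Open {H4}.
  N-α→H4 22, N-β→H4 15, N-γ→H4 30, N-δ→H4 42, N-ε→H4 18, N-ζ→H4 13, N-η→H4 13, N-θ→H4 37  ⇒ total 190.
Compare {H3}: total 252.
Compare {H2}: total 266.
No size-1 selection does better; minimum is 190.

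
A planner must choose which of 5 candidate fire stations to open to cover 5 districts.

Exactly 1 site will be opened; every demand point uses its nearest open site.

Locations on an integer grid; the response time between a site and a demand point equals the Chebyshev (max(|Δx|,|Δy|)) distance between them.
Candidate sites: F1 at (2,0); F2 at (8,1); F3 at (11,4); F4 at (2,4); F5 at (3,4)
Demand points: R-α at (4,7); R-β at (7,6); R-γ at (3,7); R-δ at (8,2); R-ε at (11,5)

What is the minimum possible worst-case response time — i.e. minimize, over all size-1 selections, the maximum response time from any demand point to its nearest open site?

Open {F2}.
  Farthest demand point is R-α at response time 6 (to F2); all others are ≤ 6.
With {F3} the worst case is 8.
With {F5} the worst case is 8.
No size-1 selection achieves below 6.

6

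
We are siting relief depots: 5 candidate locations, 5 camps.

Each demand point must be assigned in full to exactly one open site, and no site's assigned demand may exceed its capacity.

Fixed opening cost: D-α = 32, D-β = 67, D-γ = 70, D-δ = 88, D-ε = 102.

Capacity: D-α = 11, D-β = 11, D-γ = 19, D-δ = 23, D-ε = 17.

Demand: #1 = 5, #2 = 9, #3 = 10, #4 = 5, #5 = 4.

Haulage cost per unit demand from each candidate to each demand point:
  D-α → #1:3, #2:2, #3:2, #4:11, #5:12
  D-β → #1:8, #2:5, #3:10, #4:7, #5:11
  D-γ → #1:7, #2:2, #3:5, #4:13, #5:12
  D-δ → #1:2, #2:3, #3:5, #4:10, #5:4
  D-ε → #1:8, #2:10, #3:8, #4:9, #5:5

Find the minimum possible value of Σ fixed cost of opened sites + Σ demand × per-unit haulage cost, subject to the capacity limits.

243

Open {D-α, D-δ}; cheapest assignment that respects the capacities:
  D-α (cap 11, load 10): #3 — cost 10×2 = 20
  D-δ (cap 23, load 23): #1, #2, #4, #5 — cost 5×2 + 9×3 + 5×10 + 4×4 = 103
  Shipping 123, fixed 120 → total 243.
  Any other capacity-feasible assignment to {D-α, D-δ} ships for at least 123.
Compare {D-α, D-β, D-δ}: its best feasible assignment gives total 295.
Compare {D-γ, D-δ}: its best feasible assignment gives total 302.
Every other set of open sites that can feasibly serve all demand totals ≥ 295 even under its best assignment. Minimum: 243.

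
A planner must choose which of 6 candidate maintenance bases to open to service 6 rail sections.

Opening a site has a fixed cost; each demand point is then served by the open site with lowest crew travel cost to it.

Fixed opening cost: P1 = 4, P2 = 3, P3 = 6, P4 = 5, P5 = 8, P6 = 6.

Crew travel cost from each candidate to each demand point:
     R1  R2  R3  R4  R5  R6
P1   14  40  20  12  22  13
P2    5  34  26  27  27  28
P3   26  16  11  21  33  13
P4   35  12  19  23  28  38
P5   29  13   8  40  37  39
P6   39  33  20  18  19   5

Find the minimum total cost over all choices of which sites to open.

Open {P1, P2, P5, P6}: assign each demand point to its cheapest open site.
  R1→P2 5, R2→P5 13, R3→P5 8, R4→P1 12, R5→P6 19, R6→P6 5
  crew travel cost 62, fixed 21 → total 83.
Compare {P2, P5, P6}: crew travel cost 68 + fixed 17 = 85.
Compare {P1, P2, P3, P6}: crew travel cost 68 + fixed 19 = 87.
Compare {P1, P2, P4, P5, P6}: crew travel cost 61 + fixed 26 = 87.
All other subsets cost ≥ 85. Minimum total cost: 83.

83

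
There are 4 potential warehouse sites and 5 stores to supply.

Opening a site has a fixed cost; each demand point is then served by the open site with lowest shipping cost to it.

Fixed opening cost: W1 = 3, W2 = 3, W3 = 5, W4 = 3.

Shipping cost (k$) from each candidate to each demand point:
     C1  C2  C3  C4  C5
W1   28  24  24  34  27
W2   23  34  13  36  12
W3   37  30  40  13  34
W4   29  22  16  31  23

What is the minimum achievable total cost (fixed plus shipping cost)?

Open {W2, W3, W4}: assign each demand point to its cheapest open site.
  C1→W2 23, C2→W4 22, C3→W2 13, C4→W3 13, C5→W2 12
  shipping cost 83, fixed 11 → total 94.
Compare {W1, W2, W3}: shipping cost 85 + fixed 11 = 96.
Compare {W1, W2, W3, W4}: shipping cost 83 + fixed 14 = 97.
Compare {W2, W3}: shipping cost 91 + fixed 8 = 99.
All other subsets cost ≥ 96. Minimum total cost: 94.

94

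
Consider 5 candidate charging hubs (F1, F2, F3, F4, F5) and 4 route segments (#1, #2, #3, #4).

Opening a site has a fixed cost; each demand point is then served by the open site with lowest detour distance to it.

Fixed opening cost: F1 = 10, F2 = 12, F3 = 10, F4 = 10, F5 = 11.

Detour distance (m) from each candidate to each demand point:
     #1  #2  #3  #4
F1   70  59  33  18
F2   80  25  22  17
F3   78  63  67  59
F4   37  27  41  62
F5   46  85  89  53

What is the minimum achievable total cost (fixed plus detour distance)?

Open {F2, F4}: assign each demand point to its cheapest open site.
  #1→F4 37, #2→F2 25, #3→F2 22, #4→F2 17
  detour distance 101, fixed 22 → total 123.
Compare {F2, F5}: detour distance 110 + fixed 23 = 133.
Compare {F1, F2, F4}: detour distance 101 + fixed 32 = 133.
Compare {F2, F3, F4}: detour distance 101 + fixed 32 = 133.
All other subsets cost ≥ 133. Minimum total cost: 123.

123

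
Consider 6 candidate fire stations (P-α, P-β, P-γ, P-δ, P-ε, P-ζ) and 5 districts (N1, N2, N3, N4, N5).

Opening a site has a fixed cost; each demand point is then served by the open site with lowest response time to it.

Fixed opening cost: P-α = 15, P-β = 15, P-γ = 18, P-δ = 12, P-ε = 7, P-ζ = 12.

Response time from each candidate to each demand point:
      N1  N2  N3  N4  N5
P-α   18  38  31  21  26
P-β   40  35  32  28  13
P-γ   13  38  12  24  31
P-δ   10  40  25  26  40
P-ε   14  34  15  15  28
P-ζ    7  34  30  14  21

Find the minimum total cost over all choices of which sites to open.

110

Open {P-ε, P-ζ}: assign each demand point to its cheapest open site.
  N1→P-ζ 7, N2→P-ε 34, N3→P-ε 15, N4→P-ζ 14, N5→P-ζ 21
  response time 91, fixed 19 → total 110.
Compare {P-ε}: response time 106 + fixed 7 = 113.
Compare {P-β, P-ε}: response time 91 + fixed 22 = 113.
Compare {P-β, P-ε, P-ζ}: response time 83 + fixed 34 = 117.
All other subsets cost ≥ 113. Minimum total cost: 110.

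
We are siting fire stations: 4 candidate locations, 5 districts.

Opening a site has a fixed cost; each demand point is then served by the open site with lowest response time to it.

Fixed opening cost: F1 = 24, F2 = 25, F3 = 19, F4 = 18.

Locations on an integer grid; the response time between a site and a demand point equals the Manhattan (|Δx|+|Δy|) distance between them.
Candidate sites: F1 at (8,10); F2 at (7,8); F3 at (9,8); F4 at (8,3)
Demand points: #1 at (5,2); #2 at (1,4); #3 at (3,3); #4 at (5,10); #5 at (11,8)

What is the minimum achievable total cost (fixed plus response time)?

Open {F4}: assign each demand point to its cheapest open site.
  #1→F4 4, #2→F4 8, #3→F4 5, #4→F4 10, #5→F4 8
  response time 35, fixed 18 → total 53.
Compare {F2}: response time 35 + fixed 25 = 60.
Compare {F3}: response time 41 + fixed 19 = 60.
Compare {F3, F4}: response time 25 + fixed 37 = 62.
All other subsets cost ≥ 60. Minimum total cost: 53.

53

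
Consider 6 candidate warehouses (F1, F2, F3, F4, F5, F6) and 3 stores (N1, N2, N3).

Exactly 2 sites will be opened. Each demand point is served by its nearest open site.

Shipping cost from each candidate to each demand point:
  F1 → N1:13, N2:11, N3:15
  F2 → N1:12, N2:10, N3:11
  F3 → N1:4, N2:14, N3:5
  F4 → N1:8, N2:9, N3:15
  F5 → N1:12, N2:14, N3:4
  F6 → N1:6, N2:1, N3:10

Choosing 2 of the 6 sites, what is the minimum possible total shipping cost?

Open {F3, F6}.
  N1→F3 4, N2→F6 1, N3→F3 5  ⇒ total 10.
Compare {F5, F6}: total 11.
Compare {F1, F6}: total 17.
No size-2 selection does better; minimum is 10.

10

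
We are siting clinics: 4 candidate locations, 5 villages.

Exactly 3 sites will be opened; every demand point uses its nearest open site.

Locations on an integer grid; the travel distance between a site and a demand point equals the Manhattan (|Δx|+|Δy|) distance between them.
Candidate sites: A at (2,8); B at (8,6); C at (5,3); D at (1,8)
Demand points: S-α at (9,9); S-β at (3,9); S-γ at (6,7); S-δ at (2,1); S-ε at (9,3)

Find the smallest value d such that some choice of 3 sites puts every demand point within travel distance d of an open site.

Open {A, B, C}.
  Farthest demand point is S-δ at travel distance 5 (to C); all others are ≤ 5.
With {B, C, D} the worst case is 5.
With {A, B, D} the worst case is 7.
No size-3 selection achieves below 5.

5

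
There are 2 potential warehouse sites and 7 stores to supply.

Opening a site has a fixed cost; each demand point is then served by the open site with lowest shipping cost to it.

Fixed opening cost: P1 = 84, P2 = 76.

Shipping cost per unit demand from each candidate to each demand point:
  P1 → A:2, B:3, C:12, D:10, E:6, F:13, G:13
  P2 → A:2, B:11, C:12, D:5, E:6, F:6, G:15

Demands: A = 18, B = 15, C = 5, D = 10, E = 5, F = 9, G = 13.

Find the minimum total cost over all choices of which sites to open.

Open {P1, P2}: assign each demand point to its cheapest open site.
  A→P1 18×2=36, B→P1 15×3=45, C→P1 5×12=60, D→P2 10×5=50, E→P1 5×6=30, F→P2 9×6=54, G→P1 13×13=169
  shipping cost 444, fixed 160 → total 604.
Compare {P1}: shipping cost 557 + fixed 84 = 641.
Compare {P2}: shipping cost 590 + fixed 76 = 666.

604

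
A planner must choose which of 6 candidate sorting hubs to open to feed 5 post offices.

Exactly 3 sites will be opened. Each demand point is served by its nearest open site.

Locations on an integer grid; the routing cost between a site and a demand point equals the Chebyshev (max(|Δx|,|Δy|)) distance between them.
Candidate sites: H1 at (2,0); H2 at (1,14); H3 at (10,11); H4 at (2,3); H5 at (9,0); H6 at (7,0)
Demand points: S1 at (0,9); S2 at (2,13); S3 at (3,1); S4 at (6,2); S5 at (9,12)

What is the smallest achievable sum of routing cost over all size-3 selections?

Open {H1, H2, H3}.
  S1→H2 5, S2→H2 1, S3→H1 1, S4→H1 4, S5→H3 1  ⇒ total 12.
Compare {H2, H3, H4}: total 13.
Compare {H2, H3, H6}: total 13.
No size-3 selection does better; minimum is 12.

12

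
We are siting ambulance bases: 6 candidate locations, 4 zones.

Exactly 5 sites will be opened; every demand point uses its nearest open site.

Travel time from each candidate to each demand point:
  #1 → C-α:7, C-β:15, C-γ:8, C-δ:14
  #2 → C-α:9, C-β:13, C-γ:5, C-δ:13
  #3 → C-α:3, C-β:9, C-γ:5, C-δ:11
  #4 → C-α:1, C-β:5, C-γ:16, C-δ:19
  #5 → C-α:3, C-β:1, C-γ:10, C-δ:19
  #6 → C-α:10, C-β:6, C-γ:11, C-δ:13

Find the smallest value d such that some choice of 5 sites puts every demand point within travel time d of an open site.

11

Open {#1, #2, #3, #4, #5}.
  Farthest demand point is C-δ at travel time 11 (to #3); all others are ≤ 11.
With {#1, #2, #3, #4, #6} the worst case is 11.
With {#1, #2, #3, #5, #6} the worst case is 11.
No size-5 selection achieves below 11.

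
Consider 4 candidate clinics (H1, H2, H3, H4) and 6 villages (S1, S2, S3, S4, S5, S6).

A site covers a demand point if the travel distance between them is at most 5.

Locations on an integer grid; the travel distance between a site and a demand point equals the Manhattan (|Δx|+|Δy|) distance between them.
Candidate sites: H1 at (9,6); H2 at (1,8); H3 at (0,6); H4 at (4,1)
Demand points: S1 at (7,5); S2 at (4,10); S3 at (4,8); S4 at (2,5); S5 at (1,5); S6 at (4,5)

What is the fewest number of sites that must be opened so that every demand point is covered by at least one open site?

3

Coverage sets (demand points within 5 of each site):
  H1: {S1}
  H2: {S2, S3, S4, S5}
  H3: {S4, S5, S6}
  H4: {S6}
No 2 sites suffice: every size-2 union leaves at least one demand point uncovered.
But {H1, H2, H3} covers everything, so the minimum is 3.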